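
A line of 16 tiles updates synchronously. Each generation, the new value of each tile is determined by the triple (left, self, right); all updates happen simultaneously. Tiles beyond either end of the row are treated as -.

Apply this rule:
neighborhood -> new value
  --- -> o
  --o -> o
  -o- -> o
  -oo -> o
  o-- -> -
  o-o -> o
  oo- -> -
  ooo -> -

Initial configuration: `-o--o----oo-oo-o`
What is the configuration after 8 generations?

o-ooo--oo--oo--o

generation 1: oo-oo-oooo-oo-oo
generation 2: o-oo-oo---oo-oo-
generation 3: ooo-oo--ooo-oo--
generation 4: o--oo--oo--oo--o
generation 5: o-oo--oo--oo--oo
generation 6: ooo--oo--oo--oo-
generation 7: o---oo--oo--oo--
generation 8: o-ooo--oo--oo--o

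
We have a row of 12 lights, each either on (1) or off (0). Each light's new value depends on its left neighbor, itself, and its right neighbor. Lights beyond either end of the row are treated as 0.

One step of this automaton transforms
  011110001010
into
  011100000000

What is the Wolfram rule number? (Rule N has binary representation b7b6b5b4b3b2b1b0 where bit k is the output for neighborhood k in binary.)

position 2: 111 → 1  (bit 7 = 1)
position 4: 110 → 0  (bit 6 = 0)
position 9: 101 → 0  (bit 5 = 0)
position 5: 100 → 0  (bit 4 = 0)
position 1: 011 → 1  (bit 3 = 1)
position 8: 010 → 0  (bit 2 = 0)
position 0: 001 → 0  (bit 1 = 0)
position 6: 000 → 0  (bit 0 = 0)
bits b7..b0 = 10001000 = 136

136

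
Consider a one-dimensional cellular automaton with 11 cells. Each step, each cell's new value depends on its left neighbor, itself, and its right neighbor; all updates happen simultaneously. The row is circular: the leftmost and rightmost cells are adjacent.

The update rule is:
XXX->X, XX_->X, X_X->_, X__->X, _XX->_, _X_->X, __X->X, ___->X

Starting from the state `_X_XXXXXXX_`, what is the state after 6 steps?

XXXXXXXX_XX

step 1: XX__XXXXXXX
step 2: XXXX_XXXXXX
step 3: XXXX__XXXXX
step 4: XXXXXX_XXXX
step 5: XXXXXX__XXX
step 6: XXXXXXXX_XX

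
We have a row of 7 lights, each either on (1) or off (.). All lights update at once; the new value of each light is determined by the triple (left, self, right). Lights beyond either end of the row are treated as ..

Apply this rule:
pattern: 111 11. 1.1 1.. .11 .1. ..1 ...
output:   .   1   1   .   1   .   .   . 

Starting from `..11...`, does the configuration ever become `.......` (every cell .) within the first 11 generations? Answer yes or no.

no

..11...  (fixed point — unchanged through generation 11)
generation 11 is ..11..., still not uniform .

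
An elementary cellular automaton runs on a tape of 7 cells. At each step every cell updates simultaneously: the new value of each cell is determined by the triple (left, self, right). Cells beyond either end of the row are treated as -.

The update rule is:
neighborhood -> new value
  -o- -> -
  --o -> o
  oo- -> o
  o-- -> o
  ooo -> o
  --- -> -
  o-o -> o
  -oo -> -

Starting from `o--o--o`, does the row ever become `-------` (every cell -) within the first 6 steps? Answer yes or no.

-oo-oo-
o-oo-oo
-o-oo-o
o-o-oo-
-o-o-oo
o-o-o-o
step 6 is o-o-o-o, still not uniform -

no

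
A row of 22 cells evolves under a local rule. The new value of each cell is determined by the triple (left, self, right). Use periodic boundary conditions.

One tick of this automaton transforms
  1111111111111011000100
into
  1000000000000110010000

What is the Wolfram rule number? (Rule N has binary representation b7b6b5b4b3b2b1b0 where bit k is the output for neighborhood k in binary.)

position 1: 111 → 0  (bit 7 = 0)
position 12: 110 → 0  (bit 6 = 0)
position 13: 101 → 1  (bit 5 = 1)
position 16: 100 → 0  (bit 4 = 0)
position 0: 011 → 1  (bit 3 = 1)
position 19: 010 → 0  (bit 2 = 0)
position 18: 001 → 0  (bit 1 = 0)
position 17: 000 → 1  (bit 0 = 1)
bits b7..b0 = 00101001 = 41

41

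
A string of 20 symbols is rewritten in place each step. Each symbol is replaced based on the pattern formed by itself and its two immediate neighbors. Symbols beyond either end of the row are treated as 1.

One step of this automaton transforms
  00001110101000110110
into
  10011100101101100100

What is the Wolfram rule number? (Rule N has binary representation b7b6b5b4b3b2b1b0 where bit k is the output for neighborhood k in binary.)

position 5: 111 → 1  (bit 7 = 1)
position 6: 110 → 0  (bit 6 = 0)
position 7: 101 → 0  (bit 5 = 0)
position 0: 100 → 1  (bit 4 = 1)
position 4: 011 → 1  (bit 3 = 1)
position 8: 010 → 1  (bit 2 = 1)
position 3: 001 → 1  (bit 1 = 1)
position 1: 000 → 0  (bit 0 = 0)
bits b7..b0 = 10011110 = 158

158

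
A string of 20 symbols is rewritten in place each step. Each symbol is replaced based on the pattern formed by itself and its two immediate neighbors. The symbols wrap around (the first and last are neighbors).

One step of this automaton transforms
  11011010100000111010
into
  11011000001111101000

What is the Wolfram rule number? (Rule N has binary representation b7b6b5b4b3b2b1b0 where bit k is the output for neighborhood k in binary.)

position 15: 111 → 0  (bit 7 = 0)
position 1: 110 → 1  (bit 6 = 1)
position 2: 101 → 0  (bit 5 = 0)
position 9: 100 → 0  (bit 4 = 0)
position 0: 011 → 1  (bit 3 = 1)
position 6: 010 → 0  (bit 2 = 0)
position 13: 001 → 1  (bit 1 = 1)
position 10: 000 → 1  (bit 0 = 1)
bits b7..b0 = 01001011 = 75

75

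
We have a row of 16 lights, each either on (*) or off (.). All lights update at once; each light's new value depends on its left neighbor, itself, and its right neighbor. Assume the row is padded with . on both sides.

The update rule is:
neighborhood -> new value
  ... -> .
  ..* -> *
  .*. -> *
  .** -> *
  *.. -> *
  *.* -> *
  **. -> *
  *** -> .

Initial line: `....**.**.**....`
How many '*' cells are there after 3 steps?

...**********...
..**........**..
.****......****.
count of *: 8

8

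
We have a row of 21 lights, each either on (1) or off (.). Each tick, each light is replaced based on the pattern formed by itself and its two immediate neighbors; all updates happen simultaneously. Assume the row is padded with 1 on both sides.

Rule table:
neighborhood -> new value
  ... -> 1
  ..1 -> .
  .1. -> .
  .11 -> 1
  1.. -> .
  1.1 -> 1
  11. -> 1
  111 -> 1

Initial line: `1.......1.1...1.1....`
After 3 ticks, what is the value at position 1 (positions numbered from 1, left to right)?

tick 1: 1.11111..1..1..1..11.
tick 2: 1111111...........111
tick 3: 1111111.111111111.111
position 1 holds 1

1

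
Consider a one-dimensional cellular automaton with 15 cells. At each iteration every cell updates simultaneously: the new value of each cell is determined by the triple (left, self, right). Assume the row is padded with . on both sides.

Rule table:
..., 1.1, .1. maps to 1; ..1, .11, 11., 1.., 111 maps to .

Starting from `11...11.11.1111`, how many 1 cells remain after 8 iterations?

...1...1..1....
11.1.1.1..1.111
..111111..11...
1............11
1.1111111111...
11...........11
...111111111...
11...........11
count of 1: 4

4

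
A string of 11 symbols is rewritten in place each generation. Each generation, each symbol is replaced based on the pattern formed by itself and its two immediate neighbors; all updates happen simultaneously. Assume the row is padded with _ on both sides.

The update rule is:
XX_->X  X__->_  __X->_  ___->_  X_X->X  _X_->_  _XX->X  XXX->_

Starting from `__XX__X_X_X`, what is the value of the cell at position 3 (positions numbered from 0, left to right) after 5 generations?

X

__XX___X_X_
__XX____X__
__XX_______
__XX_______  (fixed point — unchanged through generation 5)
position 3 holds X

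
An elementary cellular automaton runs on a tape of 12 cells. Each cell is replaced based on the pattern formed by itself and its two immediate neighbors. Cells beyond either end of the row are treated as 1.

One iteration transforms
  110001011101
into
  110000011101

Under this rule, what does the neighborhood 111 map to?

At position 0 the neighborhood is 111; the next row has 1 there.

1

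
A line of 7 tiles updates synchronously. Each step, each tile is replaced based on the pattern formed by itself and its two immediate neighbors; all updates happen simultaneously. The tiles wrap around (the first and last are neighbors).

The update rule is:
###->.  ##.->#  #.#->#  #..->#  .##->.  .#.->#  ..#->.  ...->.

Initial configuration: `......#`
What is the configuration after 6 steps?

....##.

#.....#
##.....
.##....
..##...
...##..
....##.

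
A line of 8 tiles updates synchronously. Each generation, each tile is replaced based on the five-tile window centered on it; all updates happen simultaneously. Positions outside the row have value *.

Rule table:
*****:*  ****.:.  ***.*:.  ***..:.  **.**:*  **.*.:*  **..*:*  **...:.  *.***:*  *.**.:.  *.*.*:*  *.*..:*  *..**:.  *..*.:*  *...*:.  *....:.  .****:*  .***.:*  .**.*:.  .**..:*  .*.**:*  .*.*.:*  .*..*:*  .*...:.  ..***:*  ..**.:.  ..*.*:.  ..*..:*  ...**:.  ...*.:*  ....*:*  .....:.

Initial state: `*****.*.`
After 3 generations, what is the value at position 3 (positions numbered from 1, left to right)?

*

***..***
*..*.***
.**.****
position 3 holds *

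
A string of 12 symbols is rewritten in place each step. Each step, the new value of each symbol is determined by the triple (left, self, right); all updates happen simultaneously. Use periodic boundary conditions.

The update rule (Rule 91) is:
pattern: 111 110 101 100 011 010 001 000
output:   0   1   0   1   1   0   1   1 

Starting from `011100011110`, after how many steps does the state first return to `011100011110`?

12

110111110011
010100011110
100011110011
111110011110
100011110010
011110011100
110011110111
011110010100
110011100011
011110111110
110010100011
011100011110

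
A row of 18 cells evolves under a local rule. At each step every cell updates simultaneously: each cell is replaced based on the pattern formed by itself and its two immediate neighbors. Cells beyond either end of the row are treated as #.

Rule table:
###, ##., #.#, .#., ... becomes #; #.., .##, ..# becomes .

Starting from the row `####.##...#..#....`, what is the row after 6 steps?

step 1: #####.#.#.#..#.##.
step 2: ###########..##.##
step 3: ###########...##.#
step 4: ###########.#..##.
step 5: #############...##
step 6: #############.#..#

#############.#..#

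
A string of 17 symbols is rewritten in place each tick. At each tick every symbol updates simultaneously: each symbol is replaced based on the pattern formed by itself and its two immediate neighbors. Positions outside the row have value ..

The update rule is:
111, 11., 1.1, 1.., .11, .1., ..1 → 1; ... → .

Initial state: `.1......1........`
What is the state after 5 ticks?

111....111.......
1111..11111......
111111111111.....
1111111111111....
11111111111111...

11111111111111...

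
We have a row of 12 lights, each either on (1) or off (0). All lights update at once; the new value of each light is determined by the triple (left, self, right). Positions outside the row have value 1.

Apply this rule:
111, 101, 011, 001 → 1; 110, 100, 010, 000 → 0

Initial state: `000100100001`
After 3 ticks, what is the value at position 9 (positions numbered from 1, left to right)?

1

001001000011
010010000111
100100001111
position 9 holds 1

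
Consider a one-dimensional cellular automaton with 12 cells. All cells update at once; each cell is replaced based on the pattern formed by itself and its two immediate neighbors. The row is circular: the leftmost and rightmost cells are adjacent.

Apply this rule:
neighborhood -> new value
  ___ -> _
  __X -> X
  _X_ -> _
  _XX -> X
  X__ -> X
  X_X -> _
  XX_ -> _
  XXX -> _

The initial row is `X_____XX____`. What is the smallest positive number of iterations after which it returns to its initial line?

12

_X___XX_X__X
__X_XX___XX_
_X__X_X_XX_X
__XX____X___
_XX_X__X_X__
XX___XX___X_
X_X_XX_X_X__
____X_____XX
X__X_X___XX_
_XX___X_XX__
XX_X_X__X_X_
X_____XX____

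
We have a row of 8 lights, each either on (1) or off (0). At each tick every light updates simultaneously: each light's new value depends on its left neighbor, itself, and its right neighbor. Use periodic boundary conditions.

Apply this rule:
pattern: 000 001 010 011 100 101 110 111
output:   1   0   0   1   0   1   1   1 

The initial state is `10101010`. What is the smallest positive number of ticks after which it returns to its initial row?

01010101
10101010

2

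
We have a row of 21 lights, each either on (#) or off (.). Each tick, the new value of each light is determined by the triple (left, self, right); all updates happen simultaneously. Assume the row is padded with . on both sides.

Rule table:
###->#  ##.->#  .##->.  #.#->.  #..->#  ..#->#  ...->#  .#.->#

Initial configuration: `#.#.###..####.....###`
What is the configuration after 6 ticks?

#.###.###.###..######

tick 1: #.#..####.########.##
tick 2: #.###.###..#######..#
tick 3: #..##..####.#########
tick 4: ###.###.###..########
tick 5: .##..##..####.#######
tick 6: #.###.###.###..######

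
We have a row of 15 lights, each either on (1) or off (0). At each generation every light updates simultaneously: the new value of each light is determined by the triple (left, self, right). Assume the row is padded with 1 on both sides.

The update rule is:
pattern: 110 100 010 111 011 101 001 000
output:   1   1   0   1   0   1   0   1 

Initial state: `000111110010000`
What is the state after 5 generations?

111111001111100

110011111001110
111001111100111
111100111110011
111110011111001
111111001111100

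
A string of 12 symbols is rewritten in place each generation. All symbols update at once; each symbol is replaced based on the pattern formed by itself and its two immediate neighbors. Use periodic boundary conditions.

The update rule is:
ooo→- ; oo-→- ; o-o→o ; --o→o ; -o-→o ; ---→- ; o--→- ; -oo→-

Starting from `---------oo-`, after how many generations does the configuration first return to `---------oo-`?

12

--------o---
-------oo---
------o-----
-----oo-----
----o-------
---oo-------
--o---------
-oo---------
o-----------
o----------o
----------o-
---------oo-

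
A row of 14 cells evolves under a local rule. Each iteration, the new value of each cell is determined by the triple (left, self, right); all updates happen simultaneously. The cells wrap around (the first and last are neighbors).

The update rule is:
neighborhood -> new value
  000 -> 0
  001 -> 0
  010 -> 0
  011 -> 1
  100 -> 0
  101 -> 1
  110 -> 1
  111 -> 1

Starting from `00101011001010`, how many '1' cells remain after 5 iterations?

00010111000100
00001111000000
00001111000000  (fixed point — unchanged through iteration 5)
count of 1: 4

4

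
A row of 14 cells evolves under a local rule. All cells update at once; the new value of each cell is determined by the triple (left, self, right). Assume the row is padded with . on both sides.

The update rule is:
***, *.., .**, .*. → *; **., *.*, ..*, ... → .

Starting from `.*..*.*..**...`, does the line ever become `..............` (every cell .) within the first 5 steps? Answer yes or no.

.**.*.**.*.*..
.*..*.*..*.**.
.**.*.**.*.*.*
.*..*.*..*.*.*
.**.*.**.*.*.*
step 5 is .**.*.**.*.*.*, still not uniform .

no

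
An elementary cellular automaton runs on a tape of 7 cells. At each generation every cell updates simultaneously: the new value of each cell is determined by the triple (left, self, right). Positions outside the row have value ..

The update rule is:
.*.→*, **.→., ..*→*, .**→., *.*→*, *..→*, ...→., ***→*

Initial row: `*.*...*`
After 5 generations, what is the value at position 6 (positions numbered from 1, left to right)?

*

generation 1: ****.**
generation 2: .**.*..
generation 3: *..***.
generation 4: ***.*.*
generation 5: .*.****
position 6 holds *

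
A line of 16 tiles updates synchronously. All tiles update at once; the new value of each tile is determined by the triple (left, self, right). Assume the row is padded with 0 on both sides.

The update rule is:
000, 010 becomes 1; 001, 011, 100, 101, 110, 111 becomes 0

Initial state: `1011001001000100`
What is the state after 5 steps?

1000001001010101

step 1: 1000001001010101
step 2: 1011101001010101
step 3: 1000001001010101  (repeats step 1; period 2)
step 5: 1000001001010101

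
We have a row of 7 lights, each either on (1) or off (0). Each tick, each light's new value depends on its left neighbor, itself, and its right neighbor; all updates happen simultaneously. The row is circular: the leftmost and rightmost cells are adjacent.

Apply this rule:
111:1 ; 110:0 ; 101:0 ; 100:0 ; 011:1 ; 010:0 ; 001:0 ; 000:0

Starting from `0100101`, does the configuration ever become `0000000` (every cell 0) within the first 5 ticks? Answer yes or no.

yes

0000000
all cells are 0 at tick 1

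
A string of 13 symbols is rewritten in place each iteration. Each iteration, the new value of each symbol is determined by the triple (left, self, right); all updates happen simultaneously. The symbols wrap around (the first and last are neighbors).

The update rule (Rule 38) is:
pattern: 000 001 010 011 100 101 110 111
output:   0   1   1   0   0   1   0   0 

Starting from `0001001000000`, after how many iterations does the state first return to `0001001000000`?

0011011000000
0100100000000
1101100000000
0010000000001
0110000000011
1000000000100
1000000001101
0000000010010
0000000110110
0000001001000
0000011011000
0000100100000
0001101100000
0010010000000
0110110000000
1001000000000
1011000000001
0100000000010
1100000000110
0000000001001
0000000011011
0000000100100
0000001101100
0000010010000
0000110110000
0001001000000

26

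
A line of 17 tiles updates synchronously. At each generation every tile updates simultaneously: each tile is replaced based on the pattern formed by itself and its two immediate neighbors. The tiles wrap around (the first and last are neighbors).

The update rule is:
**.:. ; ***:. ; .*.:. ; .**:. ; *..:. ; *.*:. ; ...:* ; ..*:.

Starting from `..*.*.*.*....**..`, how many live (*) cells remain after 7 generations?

*.........**....*
..*******....**..
*.........**....*  (repeats generation 1; period 2)
generation 7: *.........**....*
count of *: 4

4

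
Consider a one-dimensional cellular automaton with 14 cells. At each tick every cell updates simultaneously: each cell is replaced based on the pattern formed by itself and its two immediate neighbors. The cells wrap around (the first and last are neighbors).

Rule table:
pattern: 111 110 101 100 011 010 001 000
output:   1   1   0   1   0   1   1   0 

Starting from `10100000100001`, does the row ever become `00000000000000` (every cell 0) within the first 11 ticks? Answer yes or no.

tick 1: 10110001110010
tick 2: 10011010111110
tick 3: 11101010011110
tick 4: 01101011101110
tick 5: 10101001100111
tick 6: 10101110111011
tick 7: 10100110011001
tick 8: 10111011101110
tick 9: 10011001100110
tick 10: 11101110111010
tick 11: 01100110011010
tick 11 is 01100110011010, still not uniform 0

no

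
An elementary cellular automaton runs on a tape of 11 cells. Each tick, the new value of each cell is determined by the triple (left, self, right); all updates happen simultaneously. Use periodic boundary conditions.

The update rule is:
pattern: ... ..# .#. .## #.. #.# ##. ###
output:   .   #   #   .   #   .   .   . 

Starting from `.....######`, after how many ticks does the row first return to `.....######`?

tick 1: #...#......
tick 2: ##.###....#
tick 3: ......#..#.
tick 4: .....######

4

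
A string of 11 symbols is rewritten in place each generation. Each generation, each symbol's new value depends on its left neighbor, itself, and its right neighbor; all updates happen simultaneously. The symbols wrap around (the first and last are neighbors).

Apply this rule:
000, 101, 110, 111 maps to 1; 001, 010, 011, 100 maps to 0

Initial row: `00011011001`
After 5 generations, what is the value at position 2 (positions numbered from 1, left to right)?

1

generation 1: 01001101000
generation 2: 00000110011
generation 3: 01110010001
generation 4: 10110000100
generation 5: 01010110000
position 2 holds 1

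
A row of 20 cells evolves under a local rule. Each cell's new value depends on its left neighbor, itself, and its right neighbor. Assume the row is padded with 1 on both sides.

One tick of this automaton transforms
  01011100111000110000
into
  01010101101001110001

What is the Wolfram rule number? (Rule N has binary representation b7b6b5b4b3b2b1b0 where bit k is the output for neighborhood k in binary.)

78

position 4: 111 → 0  (bit 7 = 0)
position 5: 110 → 1  (bit 6 = 1)
position 0: 101 → 0  (bit 5 = 0)
position 6: 100 → 0  (bit 4 = 0)
position 3: 011 → 1  (bit 3 = 1)
position 1: 010 → 1  (bit 2 = 1)
position 7: 001 → 1  (bit 1 = 1)
position 12: 000 → 0  (bit 0 = 0)
bits b7..b0 = 01001110 = 78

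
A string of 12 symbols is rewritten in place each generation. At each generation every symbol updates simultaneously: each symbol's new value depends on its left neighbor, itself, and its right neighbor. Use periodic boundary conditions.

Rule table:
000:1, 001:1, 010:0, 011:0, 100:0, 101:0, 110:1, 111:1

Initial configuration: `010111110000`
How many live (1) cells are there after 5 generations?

100011110111
101101110011
100100110101
101001010000
000010000111
count of 1: 4

4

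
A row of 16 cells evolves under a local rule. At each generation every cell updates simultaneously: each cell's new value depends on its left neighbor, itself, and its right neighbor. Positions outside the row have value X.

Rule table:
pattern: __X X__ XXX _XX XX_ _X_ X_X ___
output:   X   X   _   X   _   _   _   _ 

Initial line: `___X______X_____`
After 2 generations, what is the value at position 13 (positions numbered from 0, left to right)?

generation 1: X_X_X____X_X___X
generation 2: _____X__X___X_XX
position 13 holds _

_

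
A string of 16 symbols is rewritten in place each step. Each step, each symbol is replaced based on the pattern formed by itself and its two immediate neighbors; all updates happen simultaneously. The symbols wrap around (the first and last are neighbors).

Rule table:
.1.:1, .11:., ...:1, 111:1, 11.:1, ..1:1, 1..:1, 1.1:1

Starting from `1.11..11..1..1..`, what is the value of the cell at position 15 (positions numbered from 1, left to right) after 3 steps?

1

step 1: 11.111.111111111
step 2: 111.111.11111111
step 3: 1111.111.1111111
position 15 holds 1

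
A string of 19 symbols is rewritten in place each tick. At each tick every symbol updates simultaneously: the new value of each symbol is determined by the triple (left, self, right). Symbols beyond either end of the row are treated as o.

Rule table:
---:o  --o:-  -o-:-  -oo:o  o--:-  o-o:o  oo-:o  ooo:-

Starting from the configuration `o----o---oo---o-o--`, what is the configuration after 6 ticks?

ooo--o--o-ooo-o-o-o

o-oo---o-oo-o--o---
oooo-o--oooo-----o-
---oo---o--o-ooo--o
-o-oo-o-----oo-o--o
o-oooo--ooo-ooo---o
ooo--o--o-ooo-o-o-o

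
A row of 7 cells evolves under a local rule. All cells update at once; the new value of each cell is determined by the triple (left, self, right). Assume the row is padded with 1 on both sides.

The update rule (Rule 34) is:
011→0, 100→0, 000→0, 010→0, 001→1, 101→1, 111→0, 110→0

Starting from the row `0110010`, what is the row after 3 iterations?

iteration 1: 1000101
iteration 2: 0001010
iteration 3: 0010101

0010101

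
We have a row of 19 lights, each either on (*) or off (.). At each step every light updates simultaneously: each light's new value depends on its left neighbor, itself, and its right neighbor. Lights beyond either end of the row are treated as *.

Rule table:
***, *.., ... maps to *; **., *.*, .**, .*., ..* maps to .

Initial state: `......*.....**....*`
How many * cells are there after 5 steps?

8

*****..****...***..
****.*..**.**..*.*.
***...*......*.....
**.**..*****..****.
*....*..***.*..**..
count of *: 8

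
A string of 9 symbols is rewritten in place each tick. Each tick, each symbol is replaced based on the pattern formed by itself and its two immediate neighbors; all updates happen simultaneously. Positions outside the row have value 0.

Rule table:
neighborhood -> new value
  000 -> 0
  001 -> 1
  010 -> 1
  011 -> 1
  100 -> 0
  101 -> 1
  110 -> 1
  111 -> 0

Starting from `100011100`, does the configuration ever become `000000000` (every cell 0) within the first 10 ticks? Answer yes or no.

100110100
101111100
111000100
101001100
111011100
101110100
111011100  (repeats tick 5; period 2)
tick 10: 101110100
tick 10 is 101110100, still not uniform 0

no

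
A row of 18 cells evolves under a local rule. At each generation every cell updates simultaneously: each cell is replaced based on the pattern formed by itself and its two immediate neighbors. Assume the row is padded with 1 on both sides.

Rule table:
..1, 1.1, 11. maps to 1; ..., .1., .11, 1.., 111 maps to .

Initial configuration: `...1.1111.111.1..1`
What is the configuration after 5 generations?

..1.1...11..11..1.
.1.1...1.1.1.1.1.1
1.1...1.1.1.1.1.1.
11...1.1.1.1.1.1.1
.1..1.1.1.1.1.1.1.

.1..1.1.1.1.1.1.1.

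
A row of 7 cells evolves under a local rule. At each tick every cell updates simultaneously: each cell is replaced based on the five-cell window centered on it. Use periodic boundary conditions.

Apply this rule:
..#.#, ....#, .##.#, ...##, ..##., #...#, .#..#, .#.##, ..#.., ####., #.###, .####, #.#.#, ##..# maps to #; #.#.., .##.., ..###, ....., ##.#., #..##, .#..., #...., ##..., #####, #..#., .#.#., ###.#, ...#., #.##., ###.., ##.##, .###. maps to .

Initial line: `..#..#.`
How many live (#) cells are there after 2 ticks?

#.##.#.
##.#.#.
count of #: 4

4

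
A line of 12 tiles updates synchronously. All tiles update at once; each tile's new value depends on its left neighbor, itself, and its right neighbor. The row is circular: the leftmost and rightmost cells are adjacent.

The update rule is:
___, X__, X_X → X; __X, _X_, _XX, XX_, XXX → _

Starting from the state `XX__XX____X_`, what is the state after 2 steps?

step 1: __X___XXX__X
step 2: X__XX____X__

X__XX____X__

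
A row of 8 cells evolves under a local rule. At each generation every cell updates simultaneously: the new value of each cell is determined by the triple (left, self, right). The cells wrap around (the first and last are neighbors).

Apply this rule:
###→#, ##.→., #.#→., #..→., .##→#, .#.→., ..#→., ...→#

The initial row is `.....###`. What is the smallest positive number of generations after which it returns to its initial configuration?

.###.##.
.##..#..
.#.....#
...###..
##.##..#
#..#...#
.....#.#
.###....
.##..###
.#...##.
...#.#..
##.....#
#..###.#
...##..#
.#.#....
.....###

16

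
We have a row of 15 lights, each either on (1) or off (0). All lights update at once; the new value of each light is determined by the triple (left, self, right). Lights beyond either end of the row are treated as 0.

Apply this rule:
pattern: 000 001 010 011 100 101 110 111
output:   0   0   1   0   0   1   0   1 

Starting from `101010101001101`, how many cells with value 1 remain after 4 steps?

3

111111111000011
011111110000000
001111100000000
000111000000000
count of 1: 3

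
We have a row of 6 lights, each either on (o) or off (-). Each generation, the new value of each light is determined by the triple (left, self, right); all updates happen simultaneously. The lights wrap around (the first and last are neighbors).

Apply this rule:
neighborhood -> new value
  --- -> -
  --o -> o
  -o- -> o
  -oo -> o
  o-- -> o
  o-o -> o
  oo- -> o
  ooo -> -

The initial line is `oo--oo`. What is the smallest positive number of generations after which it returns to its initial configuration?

2

-oooo-
oo--oo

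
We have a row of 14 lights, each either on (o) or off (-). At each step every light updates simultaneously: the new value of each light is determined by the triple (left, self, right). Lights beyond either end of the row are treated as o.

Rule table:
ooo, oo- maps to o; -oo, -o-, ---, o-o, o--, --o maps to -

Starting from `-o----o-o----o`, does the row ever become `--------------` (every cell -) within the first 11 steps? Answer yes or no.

step 1: --------------
all cells are - at step 1

yes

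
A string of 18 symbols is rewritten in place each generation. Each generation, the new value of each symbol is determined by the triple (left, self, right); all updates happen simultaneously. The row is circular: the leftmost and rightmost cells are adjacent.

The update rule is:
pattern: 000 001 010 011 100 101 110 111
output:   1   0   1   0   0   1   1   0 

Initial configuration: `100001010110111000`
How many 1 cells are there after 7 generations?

generation 1: 101101111011001010
generation 2: 110110001101001111
generation 3: 011010100111000000
generation 4: 001111100001011111
generation 5: 000000101101100001
generation 6: 011110110110101101
generation 7: 100011011011110111
count of 1: 12

12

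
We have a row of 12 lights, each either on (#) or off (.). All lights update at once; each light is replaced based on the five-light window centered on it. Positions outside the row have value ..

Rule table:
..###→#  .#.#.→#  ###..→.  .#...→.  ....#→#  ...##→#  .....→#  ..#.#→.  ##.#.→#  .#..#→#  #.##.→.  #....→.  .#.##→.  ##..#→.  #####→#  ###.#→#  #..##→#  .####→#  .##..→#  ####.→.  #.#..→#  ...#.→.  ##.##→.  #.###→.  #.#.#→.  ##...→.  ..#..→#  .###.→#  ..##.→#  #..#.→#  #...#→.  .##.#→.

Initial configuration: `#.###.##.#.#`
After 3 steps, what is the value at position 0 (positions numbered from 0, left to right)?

#

...##...#.##
#####......#
###....###.#
position 0 holds #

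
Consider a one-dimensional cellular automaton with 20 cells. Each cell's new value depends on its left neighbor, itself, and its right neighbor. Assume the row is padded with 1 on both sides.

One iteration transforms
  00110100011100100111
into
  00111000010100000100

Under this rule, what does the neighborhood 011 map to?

1

At position 2 the neighborhood is 011; the next row has 1 there.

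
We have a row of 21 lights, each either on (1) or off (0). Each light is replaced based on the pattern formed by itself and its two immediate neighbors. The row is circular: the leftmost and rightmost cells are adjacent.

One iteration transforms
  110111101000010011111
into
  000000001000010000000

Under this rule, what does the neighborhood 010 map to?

1

At position 8 the neighborhood is 010; the next row has 1 there.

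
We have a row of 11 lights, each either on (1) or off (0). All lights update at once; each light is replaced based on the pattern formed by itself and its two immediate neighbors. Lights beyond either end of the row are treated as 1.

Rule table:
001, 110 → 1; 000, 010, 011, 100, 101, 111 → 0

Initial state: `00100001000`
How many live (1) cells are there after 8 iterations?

iteration 1: 01000010001
iteration 2: 00000100010
iteration 3: 00001000100
iteration 4: 00010001001
iteration 5: 00100010010
iteration 6: 01000100100
iteration 7: 00001001001
iteration 8: 00010010010
count of 1: 3

3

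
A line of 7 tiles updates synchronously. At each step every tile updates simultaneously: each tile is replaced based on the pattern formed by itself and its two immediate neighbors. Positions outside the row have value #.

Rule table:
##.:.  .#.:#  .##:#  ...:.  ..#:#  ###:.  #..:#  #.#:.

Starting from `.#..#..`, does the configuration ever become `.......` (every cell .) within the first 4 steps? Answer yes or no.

no

.######
.#.....
.##...#
.#.#.##
step 4 is .#.#.##, still not uniform .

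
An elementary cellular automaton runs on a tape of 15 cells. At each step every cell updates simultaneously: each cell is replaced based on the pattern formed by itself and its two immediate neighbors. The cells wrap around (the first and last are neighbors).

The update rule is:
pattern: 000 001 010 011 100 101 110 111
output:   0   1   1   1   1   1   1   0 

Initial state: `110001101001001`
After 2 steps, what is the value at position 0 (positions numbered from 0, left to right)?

011011111111111
111110000000001
position 0 holds 1

1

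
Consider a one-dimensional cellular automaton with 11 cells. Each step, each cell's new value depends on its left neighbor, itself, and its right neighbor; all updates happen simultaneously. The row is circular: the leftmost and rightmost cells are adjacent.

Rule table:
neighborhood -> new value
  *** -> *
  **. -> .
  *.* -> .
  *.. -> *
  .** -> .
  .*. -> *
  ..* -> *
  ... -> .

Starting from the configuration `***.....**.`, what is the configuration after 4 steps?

*.....**...

.*.*...*...
**.**.***..
.......*.**
*.....**...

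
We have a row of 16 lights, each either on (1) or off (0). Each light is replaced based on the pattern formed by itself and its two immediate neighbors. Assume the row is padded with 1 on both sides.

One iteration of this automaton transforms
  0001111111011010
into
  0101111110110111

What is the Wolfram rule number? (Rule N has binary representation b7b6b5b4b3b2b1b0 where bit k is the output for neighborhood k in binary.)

173

position 4: 111 → 1  (bit 7 = 1)
position 9: 110 → 0  (bit 6 = 0)
position 10: 101 → 1  (bit 5 = 1)
position 0: 100 → 0  (bit 4 = 0)
position 3: 011 → 1  (bit 3 = 1)
position 14: 010 → 1  (bit 2 = 1)
position 2: 001 → 0  (bit 1 = 0)
position 1: 000 → 1  (bit 0 = 1)
bits b7..b0 = 10101101 = 173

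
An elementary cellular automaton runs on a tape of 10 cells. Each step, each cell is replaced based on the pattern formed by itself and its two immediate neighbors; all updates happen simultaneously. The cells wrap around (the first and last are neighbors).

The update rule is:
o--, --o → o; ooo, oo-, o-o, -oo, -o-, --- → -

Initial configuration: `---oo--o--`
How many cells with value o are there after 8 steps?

4

step 1: --o--oo-o-
step 2: -o-oo----o
step 3: -----o--o-
step 4: ----o-oo-o
step 5: o--o------
step 6: -oo-o----o
step 7: -----o--o-  (repeats step 3; period 4)
step 8: ----o-oo-o
count of o: 4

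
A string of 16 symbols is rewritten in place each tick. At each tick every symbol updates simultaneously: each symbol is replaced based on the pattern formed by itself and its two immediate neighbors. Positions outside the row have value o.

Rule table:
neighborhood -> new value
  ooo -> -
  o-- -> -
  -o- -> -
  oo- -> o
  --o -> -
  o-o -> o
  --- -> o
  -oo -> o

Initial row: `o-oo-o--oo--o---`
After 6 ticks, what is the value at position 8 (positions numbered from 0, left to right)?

tick 1: ooooo---oo----o-
tick 2: ----o-o-oo-oo--o
tick 3: -oo--o-oooooo--o
tick 4: ooo---oo----o--o
tick 5: --o-o-oo-oo----o
tick 6: ---o-oooooo-oo-o
position 8 holds o

o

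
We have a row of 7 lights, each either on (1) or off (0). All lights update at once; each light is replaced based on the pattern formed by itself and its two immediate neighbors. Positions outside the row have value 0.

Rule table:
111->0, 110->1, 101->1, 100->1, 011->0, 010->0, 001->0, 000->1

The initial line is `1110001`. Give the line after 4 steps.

0011100
1000111
0110001
0011100

0011100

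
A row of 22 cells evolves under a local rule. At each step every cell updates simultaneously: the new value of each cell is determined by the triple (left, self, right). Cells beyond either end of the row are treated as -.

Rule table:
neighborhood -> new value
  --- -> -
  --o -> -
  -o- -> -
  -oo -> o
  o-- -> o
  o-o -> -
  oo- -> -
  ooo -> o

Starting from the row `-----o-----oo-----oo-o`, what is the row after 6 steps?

-----------o------o---

------o----o-o----o---
-------o------o----o--
--------o------o----o-
---------o------o----o
----------o------o----
-----------o------o---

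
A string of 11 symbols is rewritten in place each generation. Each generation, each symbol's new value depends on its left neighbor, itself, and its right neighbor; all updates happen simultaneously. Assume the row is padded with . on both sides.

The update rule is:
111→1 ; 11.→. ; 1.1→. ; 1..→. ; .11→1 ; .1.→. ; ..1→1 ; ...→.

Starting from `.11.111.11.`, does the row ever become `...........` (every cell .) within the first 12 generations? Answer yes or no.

11..11..1..
1..11..1...
..11..1....
.11..1.....
11..1......
1..1.......
..1........
.1.........
1..........
...........
all cells are . at generation 10

yes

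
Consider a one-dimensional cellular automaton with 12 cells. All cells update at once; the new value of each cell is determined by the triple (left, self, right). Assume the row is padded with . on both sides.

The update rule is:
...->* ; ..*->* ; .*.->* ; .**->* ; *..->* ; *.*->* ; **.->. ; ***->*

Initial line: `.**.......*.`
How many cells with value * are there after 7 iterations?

**.*********
*.*********.
**********.*
*********.**
********.**.
*******.**.*
******.**.**
count of *: 10

10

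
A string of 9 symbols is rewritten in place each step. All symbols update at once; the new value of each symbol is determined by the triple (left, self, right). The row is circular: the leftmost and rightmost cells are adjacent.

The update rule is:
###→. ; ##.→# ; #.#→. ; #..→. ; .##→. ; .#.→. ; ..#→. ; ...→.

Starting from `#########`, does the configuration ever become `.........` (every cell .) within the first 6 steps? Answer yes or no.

yes

step 1: .........
all cells are . at step 1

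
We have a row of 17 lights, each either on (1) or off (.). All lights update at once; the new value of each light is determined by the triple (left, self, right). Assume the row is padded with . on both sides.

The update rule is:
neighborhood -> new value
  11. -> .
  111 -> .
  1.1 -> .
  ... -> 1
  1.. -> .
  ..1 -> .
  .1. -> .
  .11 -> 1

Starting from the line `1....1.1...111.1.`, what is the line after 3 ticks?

..11.....1.1.....
1.1..111.....1111
.....1...111.1...

.....1...111.1...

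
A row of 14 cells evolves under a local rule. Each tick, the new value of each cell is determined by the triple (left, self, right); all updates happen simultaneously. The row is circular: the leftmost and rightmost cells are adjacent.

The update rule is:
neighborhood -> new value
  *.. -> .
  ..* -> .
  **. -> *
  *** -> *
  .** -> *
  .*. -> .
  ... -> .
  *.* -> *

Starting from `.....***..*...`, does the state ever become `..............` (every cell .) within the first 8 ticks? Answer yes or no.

.....***......
.....***......  (fixed point — unchanged through tick 8)
tick 8 is .....***......, still not uniform .

no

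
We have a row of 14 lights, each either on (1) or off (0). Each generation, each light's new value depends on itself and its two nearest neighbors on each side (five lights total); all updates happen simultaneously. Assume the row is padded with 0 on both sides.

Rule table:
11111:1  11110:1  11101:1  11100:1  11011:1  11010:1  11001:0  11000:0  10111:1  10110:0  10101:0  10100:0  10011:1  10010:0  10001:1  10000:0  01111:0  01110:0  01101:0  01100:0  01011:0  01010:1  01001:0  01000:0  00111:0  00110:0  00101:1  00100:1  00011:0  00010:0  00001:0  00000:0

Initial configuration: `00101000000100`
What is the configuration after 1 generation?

00110000000100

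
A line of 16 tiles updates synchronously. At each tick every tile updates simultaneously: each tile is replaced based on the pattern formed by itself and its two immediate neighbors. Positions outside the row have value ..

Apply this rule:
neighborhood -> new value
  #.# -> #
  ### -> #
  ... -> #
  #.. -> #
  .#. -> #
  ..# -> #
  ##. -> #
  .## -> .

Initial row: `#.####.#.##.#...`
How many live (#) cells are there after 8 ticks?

12

tick 1: ##.######.######
tick 2: .##.######.#####
tick 3: #.##.######.####
tick 4: ##.##.######.###
tick 5: .##.##.######.##
tick 6: #.##.##.######.#
tick 7: ##.##.##.#######
tick 8: .##.##.##.######
count of #: 12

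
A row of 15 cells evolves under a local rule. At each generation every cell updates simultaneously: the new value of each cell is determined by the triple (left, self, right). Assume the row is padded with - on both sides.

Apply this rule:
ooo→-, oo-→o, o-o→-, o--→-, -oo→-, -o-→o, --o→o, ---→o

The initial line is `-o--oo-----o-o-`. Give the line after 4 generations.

-o-o-o-----o-o-

generation 1: oo-o-o-ooooo-o-
generation 2: -o-o-o-----o-o-
generation 3: oo-o-o-ooooo-o-  (repeats generation 1; period 2)
generation 4: -o-o-o-----o-o-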